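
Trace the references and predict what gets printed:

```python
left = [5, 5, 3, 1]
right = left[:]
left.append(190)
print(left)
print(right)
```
[5, 5, 3, 1, 190]
[5, 5, 3, 1]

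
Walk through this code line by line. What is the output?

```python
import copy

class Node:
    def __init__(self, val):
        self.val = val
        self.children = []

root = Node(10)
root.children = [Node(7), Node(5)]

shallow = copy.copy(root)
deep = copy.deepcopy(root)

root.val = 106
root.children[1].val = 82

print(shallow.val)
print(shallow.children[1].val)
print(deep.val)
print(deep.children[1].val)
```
10
82
10
5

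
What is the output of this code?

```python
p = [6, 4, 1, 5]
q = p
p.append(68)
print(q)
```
[6, 4, 1, 5, 68]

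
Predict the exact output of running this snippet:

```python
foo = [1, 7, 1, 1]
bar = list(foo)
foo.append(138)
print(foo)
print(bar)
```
[1, 7, 1, 1, 138]
[1, 7, 1, 1]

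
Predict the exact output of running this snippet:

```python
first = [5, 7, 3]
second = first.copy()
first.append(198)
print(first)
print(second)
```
[5, 7, 3, 198]
[5, 7, 3]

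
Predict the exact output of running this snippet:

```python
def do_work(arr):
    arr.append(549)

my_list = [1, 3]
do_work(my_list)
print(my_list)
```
[1, 3, 549]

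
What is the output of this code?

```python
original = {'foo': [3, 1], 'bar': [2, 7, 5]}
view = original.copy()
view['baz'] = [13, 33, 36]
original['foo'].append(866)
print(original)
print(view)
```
{'foo': [3, 1, 866], 'bar': [2, 7, 5]}
{'foo': [3, 1, 866], 'bar': [2, 7, 5], 'baz': [13, 33, 36]}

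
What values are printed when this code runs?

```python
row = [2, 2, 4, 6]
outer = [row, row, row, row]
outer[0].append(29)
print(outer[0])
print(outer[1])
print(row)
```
[2, 2, 4, 6, 29]
[2, 2, 4, 6, 29]
[2, 2, 4, 6, 29]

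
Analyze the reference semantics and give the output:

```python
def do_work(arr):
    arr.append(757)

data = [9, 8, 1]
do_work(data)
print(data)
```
[9, 8, 1, 757]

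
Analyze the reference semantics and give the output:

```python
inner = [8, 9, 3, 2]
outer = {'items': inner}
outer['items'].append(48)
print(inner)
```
[8, 9, 3, 2, 48]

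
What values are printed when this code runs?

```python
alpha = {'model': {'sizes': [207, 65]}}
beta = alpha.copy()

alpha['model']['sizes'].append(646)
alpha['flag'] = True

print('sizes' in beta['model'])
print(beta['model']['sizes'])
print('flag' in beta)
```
True
[207, 65, 646]
False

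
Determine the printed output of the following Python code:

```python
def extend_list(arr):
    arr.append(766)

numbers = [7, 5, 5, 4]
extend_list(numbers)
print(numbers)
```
[7, 5, 5, 4, 766]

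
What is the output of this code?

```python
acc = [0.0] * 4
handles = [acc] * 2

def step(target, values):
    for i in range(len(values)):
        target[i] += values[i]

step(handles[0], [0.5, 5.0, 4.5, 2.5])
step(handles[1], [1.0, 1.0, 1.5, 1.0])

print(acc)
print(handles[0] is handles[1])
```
[1.5, 6.0, 6.0, 3.5]
True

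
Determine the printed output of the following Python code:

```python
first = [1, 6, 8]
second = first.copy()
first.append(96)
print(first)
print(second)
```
[1, 6, 8, 96]
[1, 6, 8]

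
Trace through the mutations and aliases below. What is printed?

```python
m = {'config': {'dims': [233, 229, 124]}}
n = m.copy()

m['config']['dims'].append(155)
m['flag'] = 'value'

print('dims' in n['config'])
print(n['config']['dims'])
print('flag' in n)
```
True
[233, 229, 124, 155]
False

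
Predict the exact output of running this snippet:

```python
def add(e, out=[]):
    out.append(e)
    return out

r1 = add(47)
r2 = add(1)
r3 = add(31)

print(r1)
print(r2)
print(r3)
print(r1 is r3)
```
[47, 1, 31]
[47, 1, 31]
[47, 1, 31]
True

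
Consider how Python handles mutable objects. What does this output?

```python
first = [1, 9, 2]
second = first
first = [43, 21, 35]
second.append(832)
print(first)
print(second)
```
[43, 21, 35]
[1, 9, 2, 832]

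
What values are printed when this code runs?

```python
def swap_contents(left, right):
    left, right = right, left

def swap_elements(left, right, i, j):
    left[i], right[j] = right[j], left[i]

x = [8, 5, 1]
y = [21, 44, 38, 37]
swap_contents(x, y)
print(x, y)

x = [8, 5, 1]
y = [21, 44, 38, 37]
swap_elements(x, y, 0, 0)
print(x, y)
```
[8, 5, 1] [21, 44, 38, 37]
[21, 5, 1] [8, 44, 38, 37]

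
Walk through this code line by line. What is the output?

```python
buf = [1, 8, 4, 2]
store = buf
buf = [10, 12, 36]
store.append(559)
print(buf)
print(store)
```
[10, 12, 36]
[1, 8, 4, 2, 559]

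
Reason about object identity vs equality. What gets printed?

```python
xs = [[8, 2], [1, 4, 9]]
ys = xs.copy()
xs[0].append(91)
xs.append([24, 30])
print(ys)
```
[[8, 2, 91], [1, 4, 9]]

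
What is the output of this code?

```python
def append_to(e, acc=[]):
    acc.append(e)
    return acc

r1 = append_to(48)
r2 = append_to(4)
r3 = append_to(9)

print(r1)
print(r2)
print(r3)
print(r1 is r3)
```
[48, 4, 9]
[48, 4, 9]
[48, 4, 9]
True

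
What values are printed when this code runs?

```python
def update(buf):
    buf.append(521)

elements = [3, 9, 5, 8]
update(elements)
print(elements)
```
[3, 9, 5, 8, 521]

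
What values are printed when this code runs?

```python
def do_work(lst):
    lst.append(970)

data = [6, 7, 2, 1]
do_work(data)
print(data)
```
[6, 7, 2, 1, 970]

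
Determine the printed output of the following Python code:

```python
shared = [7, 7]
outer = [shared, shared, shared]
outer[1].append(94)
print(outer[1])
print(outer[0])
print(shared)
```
[7, 7, 94]
[7, 7, 94]
[7, 7, 94]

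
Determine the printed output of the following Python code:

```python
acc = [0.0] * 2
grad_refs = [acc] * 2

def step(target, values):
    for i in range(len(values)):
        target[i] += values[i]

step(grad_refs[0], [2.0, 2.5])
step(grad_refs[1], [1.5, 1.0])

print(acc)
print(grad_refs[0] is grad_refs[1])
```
[3.5, 3.5]
True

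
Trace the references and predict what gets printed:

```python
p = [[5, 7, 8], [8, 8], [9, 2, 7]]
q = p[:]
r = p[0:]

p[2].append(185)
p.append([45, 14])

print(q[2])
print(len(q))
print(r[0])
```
[9, 2, 7, 185]
3
[5, 7, 8]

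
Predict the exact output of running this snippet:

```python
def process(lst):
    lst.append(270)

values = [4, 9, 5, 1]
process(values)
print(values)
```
[4, 9, 5, 1, 270]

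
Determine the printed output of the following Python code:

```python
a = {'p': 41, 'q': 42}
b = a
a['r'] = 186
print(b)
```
{'p': 41, 'q': 42, 'r': 186}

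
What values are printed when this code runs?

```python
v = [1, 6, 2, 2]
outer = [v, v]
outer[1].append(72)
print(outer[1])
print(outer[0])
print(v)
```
[1, 6, 2, 2, 72]
[1, 6, 2, 2, 72]
[1, 6, 2, 2, 72]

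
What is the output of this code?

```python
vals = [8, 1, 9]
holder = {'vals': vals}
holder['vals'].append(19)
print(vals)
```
[8, 1, 9, 19]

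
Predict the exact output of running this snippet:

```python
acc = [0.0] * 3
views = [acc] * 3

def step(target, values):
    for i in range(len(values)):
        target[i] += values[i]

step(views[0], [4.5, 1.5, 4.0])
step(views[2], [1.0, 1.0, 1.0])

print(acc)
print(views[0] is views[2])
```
[5.5, 2.5, 5.0]
True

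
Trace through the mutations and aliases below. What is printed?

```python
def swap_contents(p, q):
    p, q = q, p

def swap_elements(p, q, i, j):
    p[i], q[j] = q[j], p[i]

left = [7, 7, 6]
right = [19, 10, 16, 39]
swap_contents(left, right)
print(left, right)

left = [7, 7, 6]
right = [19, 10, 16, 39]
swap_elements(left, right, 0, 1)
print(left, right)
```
[7, 7, 6] [19, 10, 16, 39]
[10, 7, 6] [19, 7, 16, 39]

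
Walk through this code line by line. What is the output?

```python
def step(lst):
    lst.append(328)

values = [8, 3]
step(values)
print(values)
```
[8, 3, 328]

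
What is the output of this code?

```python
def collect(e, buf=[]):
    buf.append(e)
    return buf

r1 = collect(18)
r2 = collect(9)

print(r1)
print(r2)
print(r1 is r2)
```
[18, 9]
[18, 9]
True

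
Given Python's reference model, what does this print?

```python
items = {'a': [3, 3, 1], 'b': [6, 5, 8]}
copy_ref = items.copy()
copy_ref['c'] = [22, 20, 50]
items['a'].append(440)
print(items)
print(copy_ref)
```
{'a': [3, 3, 1, 440], 'b': [6, 5, 8]}
{'a': [3, 3, 1, 440], 'b': [6, 5, 8], 'c': [22, 20, 50]}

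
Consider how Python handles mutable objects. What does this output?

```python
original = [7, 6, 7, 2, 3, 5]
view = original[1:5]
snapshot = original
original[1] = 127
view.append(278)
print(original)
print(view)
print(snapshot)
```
[7, 127, 7, 2, 3, 5]
[6, 7, 2, 3, 278]
[7, 127, 7, 2, 3, 5]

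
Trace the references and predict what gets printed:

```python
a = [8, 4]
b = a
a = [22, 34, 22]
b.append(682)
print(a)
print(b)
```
[22, 34, 22]
[8, 4, 682]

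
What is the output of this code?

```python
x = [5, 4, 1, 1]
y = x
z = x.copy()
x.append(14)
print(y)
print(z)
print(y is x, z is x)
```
[5, 4, 1, 1, 14]
[5, 4, 1, 1]
True False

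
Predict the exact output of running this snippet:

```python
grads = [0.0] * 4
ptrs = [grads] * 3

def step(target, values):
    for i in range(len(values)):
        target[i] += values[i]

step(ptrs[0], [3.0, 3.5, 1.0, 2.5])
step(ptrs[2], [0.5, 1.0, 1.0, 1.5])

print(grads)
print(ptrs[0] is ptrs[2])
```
[3.5, 4.5, 2.0, 4.0]
True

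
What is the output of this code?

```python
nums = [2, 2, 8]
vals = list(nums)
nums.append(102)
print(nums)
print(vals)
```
[2, 2, 8, 102]
[2, 2, 8]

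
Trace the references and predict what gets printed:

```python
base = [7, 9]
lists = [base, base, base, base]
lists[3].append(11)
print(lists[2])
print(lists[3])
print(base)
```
[7, 9, 11]
[7, 9, 11]
[7, 9, 11]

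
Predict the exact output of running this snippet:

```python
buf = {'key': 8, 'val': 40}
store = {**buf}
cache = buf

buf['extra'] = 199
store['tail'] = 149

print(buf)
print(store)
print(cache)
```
{'key': 8, 'val': 40, 'extra': 199}
{'key': 8, 'val': 40, 'tail': 149}
{'key': 8, 'val': 40, 'extra': 199}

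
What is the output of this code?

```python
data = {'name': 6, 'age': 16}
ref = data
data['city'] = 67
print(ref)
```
{'name': 6, 'age': 16, 'city': 67}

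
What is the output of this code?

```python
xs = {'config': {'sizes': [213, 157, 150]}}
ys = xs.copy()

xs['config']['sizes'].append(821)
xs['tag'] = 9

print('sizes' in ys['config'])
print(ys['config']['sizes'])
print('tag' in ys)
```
True
[213, 157, 150, 821]
False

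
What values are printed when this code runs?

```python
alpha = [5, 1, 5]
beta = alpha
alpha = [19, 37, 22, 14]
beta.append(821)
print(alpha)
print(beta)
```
[19, 37, 22, 14]
[5, 1, 5, 821]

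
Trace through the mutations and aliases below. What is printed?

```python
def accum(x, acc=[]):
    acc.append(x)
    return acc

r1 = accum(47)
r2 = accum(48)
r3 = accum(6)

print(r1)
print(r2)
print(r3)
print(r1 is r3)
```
[47, 48, 6]
[47, 48, 6]
[47, 48, 6]
True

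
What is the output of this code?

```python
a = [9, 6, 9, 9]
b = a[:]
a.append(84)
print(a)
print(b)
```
[9, 6, 9, 9, 84]
[9, 6, 9, 9]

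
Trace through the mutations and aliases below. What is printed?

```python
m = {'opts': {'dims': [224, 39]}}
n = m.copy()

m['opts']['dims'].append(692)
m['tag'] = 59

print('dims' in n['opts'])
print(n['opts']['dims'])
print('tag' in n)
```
True
[224, 39, 692]
False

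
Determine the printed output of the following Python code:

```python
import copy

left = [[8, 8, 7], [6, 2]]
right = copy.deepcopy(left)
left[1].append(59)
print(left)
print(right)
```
[[8, 8, 7], [6, 2, 59]]
[[8, 8, 7], [6, 2]]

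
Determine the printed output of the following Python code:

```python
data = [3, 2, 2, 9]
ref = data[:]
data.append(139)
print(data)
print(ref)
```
[3, 2, 2, 9, 139]
[3, 2, 2, 9]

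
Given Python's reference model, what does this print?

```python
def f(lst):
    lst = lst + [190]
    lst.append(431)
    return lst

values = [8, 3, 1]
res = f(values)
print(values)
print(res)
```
[8, 3, 1]
[8, 3, 1, 190, 431]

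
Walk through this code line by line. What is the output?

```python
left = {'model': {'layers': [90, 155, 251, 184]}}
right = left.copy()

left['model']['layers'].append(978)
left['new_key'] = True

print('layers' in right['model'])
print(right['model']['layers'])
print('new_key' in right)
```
True
[90, 155, 251, 184, 978]
False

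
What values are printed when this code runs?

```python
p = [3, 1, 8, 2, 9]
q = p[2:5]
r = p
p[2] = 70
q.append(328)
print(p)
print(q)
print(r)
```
[3, 1, 70, 2, 9]
[8, 2, 9, 328]
[3, 1, 70, 2, 9]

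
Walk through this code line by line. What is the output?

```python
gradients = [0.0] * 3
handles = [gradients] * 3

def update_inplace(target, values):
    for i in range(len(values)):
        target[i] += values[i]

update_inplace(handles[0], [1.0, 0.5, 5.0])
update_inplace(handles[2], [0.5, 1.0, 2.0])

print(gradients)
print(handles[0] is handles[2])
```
[1.5, 1.5, 7.0]
True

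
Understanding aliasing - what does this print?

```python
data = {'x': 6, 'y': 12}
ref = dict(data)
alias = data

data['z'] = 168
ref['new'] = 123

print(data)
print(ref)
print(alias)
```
{'x': 6, 'y': 12, 'z': 168}
{'x': 6, 'y': 12, 'new': 123}
{'x': 6, 'y': 12, 'z': 168}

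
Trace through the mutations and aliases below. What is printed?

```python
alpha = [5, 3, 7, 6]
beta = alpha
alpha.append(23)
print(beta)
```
[5, 3, 7, 6, 23]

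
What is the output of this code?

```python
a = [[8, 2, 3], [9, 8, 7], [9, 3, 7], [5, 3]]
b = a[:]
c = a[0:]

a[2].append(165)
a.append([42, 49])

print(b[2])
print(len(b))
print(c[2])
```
[9, 3, 7, 165]
4
[9, 3, 7, 165]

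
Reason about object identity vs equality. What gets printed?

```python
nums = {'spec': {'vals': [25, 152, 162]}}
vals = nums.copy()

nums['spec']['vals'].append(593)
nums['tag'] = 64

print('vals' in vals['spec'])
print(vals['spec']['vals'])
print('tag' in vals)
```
True
[25, 152, 162, 593]
False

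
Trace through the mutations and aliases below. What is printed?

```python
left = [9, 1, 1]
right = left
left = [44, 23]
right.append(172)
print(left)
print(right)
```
[44, 23]
[9, 1, 1, 172]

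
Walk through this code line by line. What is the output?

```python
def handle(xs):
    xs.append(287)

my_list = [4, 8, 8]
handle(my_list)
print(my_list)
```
[4, 8, 8, 287]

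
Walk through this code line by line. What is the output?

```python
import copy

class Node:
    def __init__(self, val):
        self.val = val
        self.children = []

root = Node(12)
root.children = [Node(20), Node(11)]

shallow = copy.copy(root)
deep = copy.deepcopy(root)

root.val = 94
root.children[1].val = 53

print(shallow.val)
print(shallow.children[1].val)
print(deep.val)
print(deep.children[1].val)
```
12
53
12
11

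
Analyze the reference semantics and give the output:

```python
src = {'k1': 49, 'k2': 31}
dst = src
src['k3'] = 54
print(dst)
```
{'k1': 49, 'k2': 31, 'k3': 54}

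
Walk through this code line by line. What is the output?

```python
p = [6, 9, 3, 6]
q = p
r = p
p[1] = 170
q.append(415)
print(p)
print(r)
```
[6, 170, 3, 6, 415]
[6, 170, 3, 6, 415]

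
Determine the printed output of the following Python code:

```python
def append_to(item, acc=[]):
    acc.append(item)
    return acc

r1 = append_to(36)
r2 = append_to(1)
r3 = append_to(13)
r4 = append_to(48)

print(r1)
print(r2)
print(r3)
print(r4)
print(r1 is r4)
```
[36, 1, 13, 48]
[36, 1, 13, 48]
[36, 1, 13, 48]
[36, 1, 13, 48]
True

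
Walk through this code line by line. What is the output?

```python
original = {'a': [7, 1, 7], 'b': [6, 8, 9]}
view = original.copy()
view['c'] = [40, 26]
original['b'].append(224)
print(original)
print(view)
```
{'a': [7, 1, 7], 'b': [6, 8, 9, 224]}
{'a': [7, 1, 7], 'b': [6, 8, 9, 224], 'c': [40, 26]}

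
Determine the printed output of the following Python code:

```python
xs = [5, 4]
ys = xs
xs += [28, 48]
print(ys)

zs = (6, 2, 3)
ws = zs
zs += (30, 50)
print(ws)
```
[5, 4, 28, 48]
(6, 2, 3)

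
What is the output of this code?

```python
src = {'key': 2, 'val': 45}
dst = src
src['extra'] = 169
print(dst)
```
{'key': 2, 'val': 45, 'extra': 169}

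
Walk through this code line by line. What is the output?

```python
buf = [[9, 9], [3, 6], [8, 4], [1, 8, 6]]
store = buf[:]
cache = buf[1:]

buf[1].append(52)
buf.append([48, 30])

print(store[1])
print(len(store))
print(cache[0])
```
[3, 6, 52]
4
[3, 6, 52]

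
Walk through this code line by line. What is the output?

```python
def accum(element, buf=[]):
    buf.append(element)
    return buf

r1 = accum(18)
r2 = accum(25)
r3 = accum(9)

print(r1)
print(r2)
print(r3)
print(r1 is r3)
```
[18, 25, 9]
[18, 25, 9]
[18, 25, 9]
True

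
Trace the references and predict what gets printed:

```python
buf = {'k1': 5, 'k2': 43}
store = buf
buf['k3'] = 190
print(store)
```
{'k1': 5, 'k2': 43, 'k3': 190}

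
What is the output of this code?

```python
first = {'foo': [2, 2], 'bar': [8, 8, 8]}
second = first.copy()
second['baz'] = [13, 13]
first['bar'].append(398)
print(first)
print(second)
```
{'foo': [2, 2], 'bar': [8, 8, 8, 398]}
{'foo': [2, 2], 'bar': [8, 8, 8, 398], 'baz': [13, 13]}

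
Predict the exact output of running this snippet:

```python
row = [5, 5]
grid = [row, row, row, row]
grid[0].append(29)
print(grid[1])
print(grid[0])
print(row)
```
[5, 5, 29]
[5, 5, 29]
[5, 5, 29]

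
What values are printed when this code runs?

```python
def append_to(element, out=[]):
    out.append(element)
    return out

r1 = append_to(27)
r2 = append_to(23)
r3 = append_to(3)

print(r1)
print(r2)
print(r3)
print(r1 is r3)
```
[27, 23, 3]
[27, 23, 3]
[27, 23, 3]
True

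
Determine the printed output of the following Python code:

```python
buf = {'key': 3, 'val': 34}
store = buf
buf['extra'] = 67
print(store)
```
{'key': 3, 'val': 34, 'extra': 67}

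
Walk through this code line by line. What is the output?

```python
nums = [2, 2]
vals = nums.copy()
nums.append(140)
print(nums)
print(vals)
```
[2, 2, 140]
[2, 2]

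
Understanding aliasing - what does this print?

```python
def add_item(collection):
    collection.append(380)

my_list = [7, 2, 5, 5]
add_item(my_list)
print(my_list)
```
[7, 2, 5, 5, 380]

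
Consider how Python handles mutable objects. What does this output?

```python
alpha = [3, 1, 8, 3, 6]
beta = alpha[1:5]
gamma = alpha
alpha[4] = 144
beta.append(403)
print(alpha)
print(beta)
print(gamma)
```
[3, 1, 8, 3, 144]
[1, 8, 3, 6, 403]
[3, 1, 8, 3, 144]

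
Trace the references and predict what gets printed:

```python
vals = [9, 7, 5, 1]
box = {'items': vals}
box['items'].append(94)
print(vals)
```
[9, 7, 5, 1, 94]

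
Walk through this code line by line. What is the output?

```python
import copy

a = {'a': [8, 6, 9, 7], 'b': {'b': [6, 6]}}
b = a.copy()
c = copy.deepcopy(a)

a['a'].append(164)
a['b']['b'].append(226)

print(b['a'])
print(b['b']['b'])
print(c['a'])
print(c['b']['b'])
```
[8, 6, 9, 7, 164]
[6, 6, 226]
[8, 6, 9, 7]
[6, 6]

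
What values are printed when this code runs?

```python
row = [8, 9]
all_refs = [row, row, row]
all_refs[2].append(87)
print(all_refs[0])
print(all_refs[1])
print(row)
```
[8, 9, 87]
[8, 9, 87]
[8, 9, 87]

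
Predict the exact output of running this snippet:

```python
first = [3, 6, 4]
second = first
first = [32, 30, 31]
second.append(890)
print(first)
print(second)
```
[32, 30, 31]
[3, 6, 4, 890]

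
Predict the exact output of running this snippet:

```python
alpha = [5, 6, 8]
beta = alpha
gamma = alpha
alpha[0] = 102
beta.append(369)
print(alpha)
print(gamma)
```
[102, 6, 8, 369]
[102, 6, 8, 369]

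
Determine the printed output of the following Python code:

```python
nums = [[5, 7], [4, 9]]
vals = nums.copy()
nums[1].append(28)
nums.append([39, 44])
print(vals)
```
[[5, 7], [4, 9, 28]]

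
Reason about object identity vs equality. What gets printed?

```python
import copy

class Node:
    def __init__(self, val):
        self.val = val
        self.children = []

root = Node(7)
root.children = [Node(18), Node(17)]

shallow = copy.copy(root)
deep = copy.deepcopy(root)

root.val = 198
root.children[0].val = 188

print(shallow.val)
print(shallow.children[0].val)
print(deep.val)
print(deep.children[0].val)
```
7
188
7
18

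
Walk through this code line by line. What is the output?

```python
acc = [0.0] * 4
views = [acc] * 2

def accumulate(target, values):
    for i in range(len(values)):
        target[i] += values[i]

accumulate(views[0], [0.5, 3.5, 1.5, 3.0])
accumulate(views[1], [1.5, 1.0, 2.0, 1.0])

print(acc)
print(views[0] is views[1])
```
[2.0, 4.5, 3.5, 4.0]
True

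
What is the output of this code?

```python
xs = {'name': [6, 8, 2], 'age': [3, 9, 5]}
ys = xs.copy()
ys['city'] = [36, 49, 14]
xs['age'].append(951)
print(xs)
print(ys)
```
{'name': [6, 8, 2], 'age': [3, 9, 5, 951]}
{'name': [6, 8, 2], 'age': [3, 9, 5, 951], 'city': [36, 49, 14]}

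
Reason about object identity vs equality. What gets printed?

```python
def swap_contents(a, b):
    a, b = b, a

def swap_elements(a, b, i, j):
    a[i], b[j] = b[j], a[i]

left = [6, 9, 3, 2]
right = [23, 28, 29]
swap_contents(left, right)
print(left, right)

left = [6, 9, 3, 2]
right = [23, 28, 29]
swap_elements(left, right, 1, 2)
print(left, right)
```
[6, 9, 3, 2] [23, 28, 29]
[6, 29, 3, 2] [23, 28, 9]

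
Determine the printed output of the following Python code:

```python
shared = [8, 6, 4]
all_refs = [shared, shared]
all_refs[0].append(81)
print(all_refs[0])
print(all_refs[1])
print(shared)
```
[8, 6, 4, 81]
[8, 6, 4, 81]
[8, 6, 4, 81]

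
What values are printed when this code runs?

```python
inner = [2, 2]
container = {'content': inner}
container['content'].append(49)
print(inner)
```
[2, 2, 49]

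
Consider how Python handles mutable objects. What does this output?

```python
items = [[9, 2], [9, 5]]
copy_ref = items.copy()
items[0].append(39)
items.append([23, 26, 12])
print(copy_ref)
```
[[9, 2, 39], [9, 5]]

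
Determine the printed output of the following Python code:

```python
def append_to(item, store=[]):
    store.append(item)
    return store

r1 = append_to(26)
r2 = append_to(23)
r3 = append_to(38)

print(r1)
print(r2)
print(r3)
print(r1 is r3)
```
[26, 23, 38]
[26, 23, 38]
[26, 23, 38]
True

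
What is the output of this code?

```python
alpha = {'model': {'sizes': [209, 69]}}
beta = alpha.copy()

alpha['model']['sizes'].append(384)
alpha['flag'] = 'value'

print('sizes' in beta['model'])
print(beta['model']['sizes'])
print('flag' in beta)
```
True
[209, 69, 384]
False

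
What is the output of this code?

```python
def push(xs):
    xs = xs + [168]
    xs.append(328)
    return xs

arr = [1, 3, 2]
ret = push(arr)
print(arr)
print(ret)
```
[1, 3, 2]
[1, 3, 2, 168, 328]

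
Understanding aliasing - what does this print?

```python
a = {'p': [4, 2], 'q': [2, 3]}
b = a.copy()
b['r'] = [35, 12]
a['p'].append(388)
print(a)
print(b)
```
{'p': [4, 2, 388], 'q': [2, 3]}
{'p': [4, 2, 388], 'q': [2, 3], 'r': [35, 12]}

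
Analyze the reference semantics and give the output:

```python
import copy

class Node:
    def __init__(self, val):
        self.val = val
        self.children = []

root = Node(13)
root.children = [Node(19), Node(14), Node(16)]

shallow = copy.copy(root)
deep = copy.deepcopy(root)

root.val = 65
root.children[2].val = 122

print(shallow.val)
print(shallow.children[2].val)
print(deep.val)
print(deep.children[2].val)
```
13
122
13
16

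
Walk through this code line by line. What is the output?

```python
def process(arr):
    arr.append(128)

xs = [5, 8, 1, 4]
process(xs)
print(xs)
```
[5, 8, 1, 4, 128]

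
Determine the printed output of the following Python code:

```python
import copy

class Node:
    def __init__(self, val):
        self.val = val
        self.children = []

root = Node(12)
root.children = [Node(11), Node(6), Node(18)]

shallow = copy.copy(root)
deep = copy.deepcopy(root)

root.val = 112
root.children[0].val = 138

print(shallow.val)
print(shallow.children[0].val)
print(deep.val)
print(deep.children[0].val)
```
12
138
12
11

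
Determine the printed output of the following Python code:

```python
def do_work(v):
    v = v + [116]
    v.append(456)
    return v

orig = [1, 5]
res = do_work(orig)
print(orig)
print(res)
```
[1, 5]
[1, 5, 116, 456]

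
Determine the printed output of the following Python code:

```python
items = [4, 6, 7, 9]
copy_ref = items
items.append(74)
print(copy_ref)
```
[4, 6, 7, 9, 74]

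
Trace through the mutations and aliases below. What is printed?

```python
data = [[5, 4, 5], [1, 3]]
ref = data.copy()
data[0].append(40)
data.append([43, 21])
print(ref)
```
[[5, 4, 5, 40], [1, 3]]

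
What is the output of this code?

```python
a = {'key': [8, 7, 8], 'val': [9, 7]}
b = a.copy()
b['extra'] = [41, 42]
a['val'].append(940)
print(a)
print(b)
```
{'key': [8, 7, 8], 'val': [9, 7, 940]}
{'key': [8, 7, 8], 'val': [9, 7, 940], 'extra': [41, 42]}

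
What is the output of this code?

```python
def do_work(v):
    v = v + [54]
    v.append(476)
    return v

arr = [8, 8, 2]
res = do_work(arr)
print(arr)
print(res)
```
[8, 8, 2]
[8, 8, 2, 54, 476]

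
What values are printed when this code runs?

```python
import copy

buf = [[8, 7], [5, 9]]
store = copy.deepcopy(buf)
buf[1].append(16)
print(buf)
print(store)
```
[[8, 7], [5, 9, 16]]
[[8, 7], [5, 9]]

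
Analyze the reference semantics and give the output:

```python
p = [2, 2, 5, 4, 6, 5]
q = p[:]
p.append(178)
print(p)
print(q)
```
[2, 2, 5, 4, 6, 5, 178]
[2, 2, 5, 4, 6, 5]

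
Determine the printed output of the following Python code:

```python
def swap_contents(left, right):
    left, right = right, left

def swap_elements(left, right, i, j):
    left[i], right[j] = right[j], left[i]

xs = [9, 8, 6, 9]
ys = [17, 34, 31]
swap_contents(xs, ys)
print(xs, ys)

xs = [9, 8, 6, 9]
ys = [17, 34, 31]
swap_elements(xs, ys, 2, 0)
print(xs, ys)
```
[9, 8, 6, 9] [17, 34, 31]
[9, 8, 17, 9] [6, 34, 31]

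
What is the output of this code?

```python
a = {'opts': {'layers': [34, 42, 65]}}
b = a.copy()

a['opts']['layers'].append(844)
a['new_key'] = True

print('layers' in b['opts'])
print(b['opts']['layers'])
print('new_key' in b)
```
True
[34, 42, 65, 844]
False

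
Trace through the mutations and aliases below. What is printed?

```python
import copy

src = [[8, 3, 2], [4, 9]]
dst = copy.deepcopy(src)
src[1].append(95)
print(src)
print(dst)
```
[[8, 3, 2], [4, 9, 95]]
[[8, 3, 2], [4, 9]]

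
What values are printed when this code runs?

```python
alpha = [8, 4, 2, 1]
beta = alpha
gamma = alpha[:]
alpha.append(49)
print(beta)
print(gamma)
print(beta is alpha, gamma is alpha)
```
[8, 4, 2, 1, 49]
[8, 4, 2, 1]
True False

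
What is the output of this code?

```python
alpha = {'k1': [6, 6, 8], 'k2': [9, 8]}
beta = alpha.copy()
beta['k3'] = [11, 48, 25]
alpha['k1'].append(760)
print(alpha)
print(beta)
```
{'k1': [6, 6, 8, 760], 'k2': [9, 8]}
{'k1': [6, 6, 8, 760], 'k2': [9, 8], 'k3': [11, 48, 25]}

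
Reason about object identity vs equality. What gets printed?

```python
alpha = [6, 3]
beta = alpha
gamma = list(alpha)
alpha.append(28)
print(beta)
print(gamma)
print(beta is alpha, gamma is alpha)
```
[6, 3, 28]
[6, 3]
True False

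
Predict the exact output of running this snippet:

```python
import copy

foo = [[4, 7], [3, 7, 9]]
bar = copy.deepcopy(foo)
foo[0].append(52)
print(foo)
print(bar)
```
[[4, 7, 52], [3, 7, 9]]
[[4, 7], [3, 7, 9]]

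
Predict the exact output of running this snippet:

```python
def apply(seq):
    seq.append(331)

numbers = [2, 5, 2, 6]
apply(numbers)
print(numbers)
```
[2, 5, 2, 6, 331]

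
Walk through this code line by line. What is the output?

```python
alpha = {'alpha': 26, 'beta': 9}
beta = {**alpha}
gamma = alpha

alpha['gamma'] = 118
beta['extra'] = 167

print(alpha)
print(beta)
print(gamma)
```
{'alpha': 26, 'beta': 9, 'gamma': 118}
{'alpha': 26, 'beta': 9, 'extra': 167}
{'alpha': 26, 'beta': 9, 'gamma': 118}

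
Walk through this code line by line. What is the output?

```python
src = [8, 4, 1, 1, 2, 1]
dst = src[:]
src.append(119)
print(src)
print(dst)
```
[8, 4, 1, 1, 2, 1, 119]
[8, 4, 1, 1, 2, 1]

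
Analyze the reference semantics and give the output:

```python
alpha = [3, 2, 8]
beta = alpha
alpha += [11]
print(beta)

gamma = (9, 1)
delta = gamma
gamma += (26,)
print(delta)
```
[3, 2, 8, 11]
(9, 1)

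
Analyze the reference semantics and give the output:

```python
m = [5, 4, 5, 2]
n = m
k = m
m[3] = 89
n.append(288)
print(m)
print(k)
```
[5, 4, 5, 89, 288]
[5, 4, 5, 89, 288]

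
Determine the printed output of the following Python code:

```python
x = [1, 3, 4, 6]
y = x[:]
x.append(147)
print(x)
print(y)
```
[1, 3, 4, 6, 147]
[1, 3, 4, 6]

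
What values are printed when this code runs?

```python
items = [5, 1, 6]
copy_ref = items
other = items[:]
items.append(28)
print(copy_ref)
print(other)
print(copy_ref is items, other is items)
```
[5, 1, 6, 28]
[5, 1, 6]
True False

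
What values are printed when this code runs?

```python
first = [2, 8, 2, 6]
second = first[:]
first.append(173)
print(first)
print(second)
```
[2, 8, 2, 6, 173]
[2, 8, 2, 6]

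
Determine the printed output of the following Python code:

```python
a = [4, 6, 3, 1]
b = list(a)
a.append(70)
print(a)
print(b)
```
[4, 6, 3, 1, 70]
[4, 6, 3, 1]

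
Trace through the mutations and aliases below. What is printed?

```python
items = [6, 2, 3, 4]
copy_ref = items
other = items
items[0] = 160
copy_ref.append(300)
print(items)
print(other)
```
[160, 2, 3, 4, 300]
[160, 2, 3, 4, 300]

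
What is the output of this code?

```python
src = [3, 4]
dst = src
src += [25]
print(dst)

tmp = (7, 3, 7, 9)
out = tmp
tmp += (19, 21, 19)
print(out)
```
[3, 4, 25]
(7, 3, 7, 9)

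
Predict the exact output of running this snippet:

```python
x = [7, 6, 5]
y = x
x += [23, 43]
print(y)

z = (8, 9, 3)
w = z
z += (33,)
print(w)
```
[7, 6, 5, 23, 43]
(8, 9, 3)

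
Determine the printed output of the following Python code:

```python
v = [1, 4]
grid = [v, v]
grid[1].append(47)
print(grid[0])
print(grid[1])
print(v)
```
[1, 4, 47]
[1, 4, 47]
[1, 4, 47]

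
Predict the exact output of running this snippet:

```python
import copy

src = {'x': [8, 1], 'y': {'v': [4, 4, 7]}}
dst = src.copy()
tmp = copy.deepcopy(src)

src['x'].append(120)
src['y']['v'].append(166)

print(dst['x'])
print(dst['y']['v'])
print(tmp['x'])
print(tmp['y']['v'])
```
[8, 1, 120]
[4, 4, 7, 166]
[8, 1]
[4, 4, 7]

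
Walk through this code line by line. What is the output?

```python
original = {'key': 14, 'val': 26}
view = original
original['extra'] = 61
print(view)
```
{'key': 14, 'val': 26, 'extra': 61}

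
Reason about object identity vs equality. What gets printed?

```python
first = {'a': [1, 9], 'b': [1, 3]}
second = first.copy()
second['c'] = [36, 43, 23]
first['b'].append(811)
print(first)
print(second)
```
{'a': [1, 9], 'b': [1, 3, 811]}
{'a': [1, 9], 'b': [1, 3, 811], 'c': [36, 43, 23]}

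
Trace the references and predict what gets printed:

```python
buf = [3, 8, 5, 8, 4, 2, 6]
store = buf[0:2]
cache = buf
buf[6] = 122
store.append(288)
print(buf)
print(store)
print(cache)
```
[3, 8, 5, 8, 4, 2, 122]
[3, 8, 288]
[3, 8, 5, 8, 4, 2, 122]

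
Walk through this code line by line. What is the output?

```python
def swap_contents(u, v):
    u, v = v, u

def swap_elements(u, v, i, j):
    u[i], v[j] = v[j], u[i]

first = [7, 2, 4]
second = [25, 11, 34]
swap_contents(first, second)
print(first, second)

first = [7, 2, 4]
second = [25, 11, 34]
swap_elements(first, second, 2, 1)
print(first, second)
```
[7, 2, 4] [25, 11, 34]
[7, 2, 11] [25, 4, 34]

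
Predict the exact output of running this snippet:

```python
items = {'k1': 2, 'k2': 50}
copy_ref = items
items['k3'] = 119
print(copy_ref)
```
{'k1': 2, 'k2': 50, 'k3': 119}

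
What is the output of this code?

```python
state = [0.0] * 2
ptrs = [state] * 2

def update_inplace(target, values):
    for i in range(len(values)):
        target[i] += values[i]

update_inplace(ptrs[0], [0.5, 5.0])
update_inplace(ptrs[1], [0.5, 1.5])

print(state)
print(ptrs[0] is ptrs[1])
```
[1.0, 6.5]
True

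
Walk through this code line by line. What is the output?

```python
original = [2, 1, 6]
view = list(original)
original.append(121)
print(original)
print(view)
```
[2, 1, 6, 121]
[2, 1, 6]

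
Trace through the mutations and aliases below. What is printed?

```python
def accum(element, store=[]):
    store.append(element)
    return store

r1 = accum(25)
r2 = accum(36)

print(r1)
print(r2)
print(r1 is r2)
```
[25, 36]
[25, 36]
True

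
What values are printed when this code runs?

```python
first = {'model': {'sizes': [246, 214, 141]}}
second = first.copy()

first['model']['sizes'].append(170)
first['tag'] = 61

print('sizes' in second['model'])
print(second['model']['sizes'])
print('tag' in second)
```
True
[246, 214, 141, 170]
False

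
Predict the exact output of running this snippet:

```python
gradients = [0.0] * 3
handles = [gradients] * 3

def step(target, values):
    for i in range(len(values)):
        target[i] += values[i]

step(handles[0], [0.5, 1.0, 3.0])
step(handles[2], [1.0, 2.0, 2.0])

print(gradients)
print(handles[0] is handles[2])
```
[1.5, 3.0, 5.0]
True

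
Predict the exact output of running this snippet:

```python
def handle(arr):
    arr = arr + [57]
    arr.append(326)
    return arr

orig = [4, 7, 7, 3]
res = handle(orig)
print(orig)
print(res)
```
[4, 7, 7, 3]
[4, 7, 7, 3, 57, 326]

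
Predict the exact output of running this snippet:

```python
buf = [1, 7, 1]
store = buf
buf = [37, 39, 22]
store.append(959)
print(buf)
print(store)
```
[37, 39, 22]
[1, 7, 1, 959]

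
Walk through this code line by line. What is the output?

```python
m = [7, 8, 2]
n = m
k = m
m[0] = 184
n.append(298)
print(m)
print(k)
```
[184, 8, 2, 298]
[184, 8, 2, 298]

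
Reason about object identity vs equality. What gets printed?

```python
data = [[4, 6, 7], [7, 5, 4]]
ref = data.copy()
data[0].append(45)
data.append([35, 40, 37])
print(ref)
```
[[4, 6, 7, 45], [7, 5, 4]]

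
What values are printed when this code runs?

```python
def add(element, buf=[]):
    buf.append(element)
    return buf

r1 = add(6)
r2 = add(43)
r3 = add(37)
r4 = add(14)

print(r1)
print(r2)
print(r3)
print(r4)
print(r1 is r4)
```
[6, 43, 37, 14]
[6, 43, 37, 14]
[6, 43, 37, 14]
[6, 43, 37, 14]
True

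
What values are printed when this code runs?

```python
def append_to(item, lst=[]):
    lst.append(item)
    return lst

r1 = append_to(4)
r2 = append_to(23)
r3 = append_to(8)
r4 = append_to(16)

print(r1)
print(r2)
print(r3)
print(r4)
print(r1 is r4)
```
[4, 23, 8, 16]
[4, 23, 8, 16]
[4, 23, 8, 16]
[4, 23, 8, 16]
True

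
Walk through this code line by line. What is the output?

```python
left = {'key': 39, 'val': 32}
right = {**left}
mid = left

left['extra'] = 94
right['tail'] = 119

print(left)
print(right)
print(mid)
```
{'key': 39, 'val': 32, 'extra': 94}
{'key': 39, 'val': 32, 'tail': 119}
{'key': 39, 'val': 32, 'extra': 94}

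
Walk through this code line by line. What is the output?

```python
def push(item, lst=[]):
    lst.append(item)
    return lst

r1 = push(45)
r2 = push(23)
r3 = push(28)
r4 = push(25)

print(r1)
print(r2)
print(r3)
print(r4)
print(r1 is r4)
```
[45, 23, 28, 25]
[45, 23, 28, 25]
[45, 23, 28, 25]
[45, 23, 28, 25]
True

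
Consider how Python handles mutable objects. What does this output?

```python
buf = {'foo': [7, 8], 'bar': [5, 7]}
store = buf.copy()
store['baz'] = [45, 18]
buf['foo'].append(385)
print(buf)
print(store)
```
{'foo': [7, 8, 385], 'bar': [5, 7]}
{'foo': [7, 8, 385], 'bar': [5, 7], 'baz': [45, 18]}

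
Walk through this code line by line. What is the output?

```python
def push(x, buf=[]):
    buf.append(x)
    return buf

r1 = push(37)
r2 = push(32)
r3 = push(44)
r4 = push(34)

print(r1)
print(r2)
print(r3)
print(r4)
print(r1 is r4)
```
[37, 32, 44, 34]
[37, 32, 44, 34]
[37, 32, 44, 34]
[37, 32, 44, 34]
True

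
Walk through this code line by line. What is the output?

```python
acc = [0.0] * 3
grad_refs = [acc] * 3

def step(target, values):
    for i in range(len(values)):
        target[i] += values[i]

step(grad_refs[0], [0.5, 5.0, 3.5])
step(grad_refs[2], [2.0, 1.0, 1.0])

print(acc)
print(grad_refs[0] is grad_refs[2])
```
[2.5, 6.0, 4.5]
True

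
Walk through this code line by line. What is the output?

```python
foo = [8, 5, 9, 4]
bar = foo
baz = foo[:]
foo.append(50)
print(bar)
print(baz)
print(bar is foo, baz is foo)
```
[8, 5, 9, 4, 50]
[8, 5, 9, 4]
True False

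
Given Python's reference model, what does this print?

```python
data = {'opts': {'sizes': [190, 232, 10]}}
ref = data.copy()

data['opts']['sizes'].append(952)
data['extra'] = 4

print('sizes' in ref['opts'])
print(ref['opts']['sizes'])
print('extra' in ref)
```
True
[190, 232, 10, 952]
False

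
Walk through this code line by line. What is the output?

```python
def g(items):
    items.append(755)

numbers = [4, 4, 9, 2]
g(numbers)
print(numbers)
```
[4, 4, 9, 2, 755]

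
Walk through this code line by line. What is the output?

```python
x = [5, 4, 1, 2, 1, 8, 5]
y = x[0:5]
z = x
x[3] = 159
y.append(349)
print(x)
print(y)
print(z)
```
[5, 4, 1, 159, 1, 8, 5]
[5, 4, 1, 2, 1, 349]
[5, 4, 1, 159, 1, 8, 5]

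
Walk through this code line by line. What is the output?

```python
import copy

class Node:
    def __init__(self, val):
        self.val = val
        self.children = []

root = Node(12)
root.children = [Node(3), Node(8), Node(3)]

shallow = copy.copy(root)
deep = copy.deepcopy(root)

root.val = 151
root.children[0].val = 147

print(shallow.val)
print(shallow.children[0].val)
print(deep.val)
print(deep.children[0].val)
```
12
147
12
3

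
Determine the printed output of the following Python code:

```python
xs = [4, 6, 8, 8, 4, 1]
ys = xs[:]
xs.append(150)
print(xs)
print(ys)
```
[4, 6, 8, 8, 4, 1, 150]
[4, 6, 8, 8, 4, 1]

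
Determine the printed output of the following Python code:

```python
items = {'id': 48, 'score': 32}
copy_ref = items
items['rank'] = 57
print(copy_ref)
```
{'id': 48, 'score': 32, 'rank': 57}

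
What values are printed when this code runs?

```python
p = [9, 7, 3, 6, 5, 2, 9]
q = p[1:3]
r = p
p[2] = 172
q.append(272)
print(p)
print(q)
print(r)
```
[9, 7, 172, 6, 5, 2, 9]
[7, 3, 272]
[9, 7, 172, 6, 5, 2, 9]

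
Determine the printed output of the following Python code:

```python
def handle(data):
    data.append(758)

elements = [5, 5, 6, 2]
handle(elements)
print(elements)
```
[5, 5, 6, 2, 758]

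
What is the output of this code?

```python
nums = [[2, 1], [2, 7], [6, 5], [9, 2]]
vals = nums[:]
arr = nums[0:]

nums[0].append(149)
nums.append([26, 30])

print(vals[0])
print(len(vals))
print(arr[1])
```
[2, 1, 149]
4
[2, 7]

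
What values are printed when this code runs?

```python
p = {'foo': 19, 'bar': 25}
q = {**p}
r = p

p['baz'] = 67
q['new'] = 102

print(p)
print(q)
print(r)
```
{'foo': 19, 'bar': 25, 'baz': 67}
{'foo': 19, 'bar': 25, 'new': 102}
{'foo': 19, 'bar': 25, 'baz': 67}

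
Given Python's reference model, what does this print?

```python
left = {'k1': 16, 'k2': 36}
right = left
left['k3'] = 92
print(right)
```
{'k1': 16, 'k2': 36, 'k3': 92}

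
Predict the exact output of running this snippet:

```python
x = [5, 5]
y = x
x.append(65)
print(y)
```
[5, 5, 65]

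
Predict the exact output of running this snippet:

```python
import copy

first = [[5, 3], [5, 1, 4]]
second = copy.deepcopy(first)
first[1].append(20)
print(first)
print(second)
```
[[5, 3], [5, 1, 4, 20]]
[[5, 3], [5, 1, 4]]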